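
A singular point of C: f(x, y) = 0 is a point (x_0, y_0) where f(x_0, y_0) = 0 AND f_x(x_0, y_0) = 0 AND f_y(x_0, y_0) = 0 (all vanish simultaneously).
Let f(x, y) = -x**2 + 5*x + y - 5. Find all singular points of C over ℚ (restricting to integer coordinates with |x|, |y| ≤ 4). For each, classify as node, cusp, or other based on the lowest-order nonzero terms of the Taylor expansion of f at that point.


No singular points in the scanned grid; C is smooth there.

Compute partial derivatives:
  f_x = 5 - 2*x.
  f_y = 1.
f_y = 1 is a nonzero constant, so f_y never vanishes: no point (x, y) can satisfy f = f_x = f_y = 0. In particular no (x, y) ∈ {−4, ..., 4}² is singular; the curve is smooth.


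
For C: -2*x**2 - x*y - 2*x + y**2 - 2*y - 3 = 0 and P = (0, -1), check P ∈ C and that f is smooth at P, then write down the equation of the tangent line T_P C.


Tangent line at P: -x - 4*y - 4 = 0.

Step 1: f(0, -1) = 0, so P lies on C.
Step 2: partial derivatives
  f_x(x, y) = -4*x - y - 2, f_y(x, y) = -x + 2*y - 2.
  f_x(P) = -1, f_y(P) = -4 (gradient nonzero, so P is smooth).
Step 3: tangent line at P: -1·(x − 0) + -4·(y − -1) = 0.
Expanding: -x - 4*y - 4 = 0.


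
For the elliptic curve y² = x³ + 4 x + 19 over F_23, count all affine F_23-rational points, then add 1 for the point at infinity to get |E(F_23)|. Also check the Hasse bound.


Affine points = {(1, 1), (1, 22), (2, 9), (2, 14), (3, 9), (3, 14), (5, 7), (5, 16), (6, 11), (6, 12), (9, 5), (9, 18), (10, 1), (10, 22), (12, 1), (12, 22), (14, 6), (14, 17), (15, 2), (15, 21), (16, 4), (16, 19), (17, 3), (17, 20), (18, 9), (18, 14), (19, 10), (19, 13), (20, 7), (20, 16), (21, 7), (21, 16)}; affine count = 32; |E(F_23)| = 33.

Discriminant check: Δ ∝ 4a³ + 27b² = 4·4³ + 27·19² = 4·64 + 27·361 ≡ 21 (mod 23). Nonzero ⇒ E is nonsingular.
For each x ∈ F_23, compute rhs = x³ + 4·x + 19 mod 23, then count y ∈ F_23 with y² ≡ rhs.
  x = 0: rhs = 19, matching y values: none (0 points).
  x = 1: rhs = 1, matching y values: 1, 22 (2 points).
  x = 2: rhs = 12, matching y values: 9, 14 (2 points).
  x = 3: rhs = 12, matching y values: 9, 14 (2 points).
  x = 4: rhs = 7, matching y values: none (0 points).
  x = 5: rhs = 3, matching y values: 7, 16 (2 points).
  x = 6: rhs = 6, matching y values: 11, 12 (2 points).
  x = 7: rhs = 22, matching y values: none (0 points).
  x = 8: rhs = 11, matching y values: none (0 points).
  x = 9: rhs = 2, matching y values: 5, 18 (2 points).
  x = 10: rhs = 1, matching y values: 1, 22 (2 points).
  x = 11: rhs = 14, matching y values: none (0 points).
  x = 12: rhs = 1, matching y values: 1, 22 (2 points).
  x = 13: rhs = 14, matching y values: none (0 points).
  x = 14: rhs = 13, matching y values: 6, 17 (2 points).
  x = 15: rhs = 4, matching y values: 2, 21 (2 points).
  x = 16: rhs = 16, matching y values: 4, 19 (2 points).
  x = 17: rhs = 9, matching y values: 3, 20 (2 points).
  x = 18: rhs = 12, matching y values: 9, 14 (2 points).
  x = 19: rhs = 8, matching y values: 10, 13 (2 points).
  x = 20: rhs = 3, matching y values: 7, 16 (2 points).
  x = 21: rhs = 3, matching y values: 7, 16 (2 points).
  x = 22: rhs = 14, matching y values: none (0 points).
Total affine count: 32.
Full point count |E(F_23)| = 32 + 1 = 33.
Hasse bound: |33 − (23+1)| = |9| = 9 ≤ 2√23 ≈ 9.5917 ✓.


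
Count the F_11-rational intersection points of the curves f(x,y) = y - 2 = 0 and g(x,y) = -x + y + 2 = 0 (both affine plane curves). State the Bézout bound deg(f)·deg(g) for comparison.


Common zeros: {(4, 2)}; count = 1; Bézout bound = 1.

deg(f) = 1, deg(g) = 1, so Bézout bound = 1.
Scan x ∈ F_11. For each x, list the y ∈ F_11 with f(x, y) ≡ 0 and those with g(x, y) ≡ 0 (mod 11); the common zeros in that column are the intersection.
  x = 0: f ≡ 0 at y ∈ {2}; g ≡ 0 at y ∈ {9}; common: ∅.
  x = 1: f ≡ 0 at y ∈ {2}; g ≡ 0 at y ∈ {10}; common: ∅.
  x = 2: f ≡ 0 at y ∈ {2}; g ≡ 0 at y ∈ {0}; common: ∅.
  x = 3: f ≡ 0 at y ∈ {2}; g ≡ 0 at y ∈ {1}; common: ∅.
  x = 4: f ≡ 0 at y ∈ {2}; g ≡ 0 at y ∈ {2}; common: {2}.
  x = 5: f ≡ 0 at y ∈ {2}; g ≡ 0 at y ∈ {3}; common: ∅.
  x = 6: f ≡ 0 at y ∈ {2}; g ≡ 0 at y ∈ {4}; common: ∅.
  x = 7: f ≡ 0 at y ∈ {2}; g ≡ 0 at y ∈ {5}; common: ∅.
  x = 8: f ≡ 0 at y ∈ {2}; g ≡ 0 at y ∈ {6}; common: ∅.
  x = 9: f ≡ 0 at y ∈ {2}; g ≡ 0 at y ∈ {7}; common: ∅.
  x = 10: f ≡ 0 at y ∈ {2}; g ≡ 0 at y ∈ {8}; common: ∅.
Collecting: common zeros = {(4, 2)}, so the count is 1.
Comparison with the Bézout bound: 1 ≤ 1 = deg(f)·deg(g), as expected for curves with no common component (the bound is attained).


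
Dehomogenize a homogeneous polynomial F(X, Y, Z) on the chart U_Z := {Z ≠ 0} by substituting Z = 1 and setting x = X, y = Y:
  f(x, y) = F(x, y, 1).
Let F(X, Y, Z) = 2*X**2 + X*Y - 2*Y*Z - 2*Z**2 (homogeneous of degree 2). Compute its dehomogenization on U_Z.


f(x, y) = 2*x**2 + x*y - 2*y - 2

On U_Z we set Z = 1. Each monomial c·X^i·Y^j·Z^k in F becomes c·x^i·y^j·1^k = c·x^i·y^j.
Substituting Z = 1: F(X, Y, 1) = 2*x**2 + x*y - 2*y - 2.
Note: deg(f) ≤ deg(F) = 2; strict inequality happens when F is divisible by Z (lost terms).


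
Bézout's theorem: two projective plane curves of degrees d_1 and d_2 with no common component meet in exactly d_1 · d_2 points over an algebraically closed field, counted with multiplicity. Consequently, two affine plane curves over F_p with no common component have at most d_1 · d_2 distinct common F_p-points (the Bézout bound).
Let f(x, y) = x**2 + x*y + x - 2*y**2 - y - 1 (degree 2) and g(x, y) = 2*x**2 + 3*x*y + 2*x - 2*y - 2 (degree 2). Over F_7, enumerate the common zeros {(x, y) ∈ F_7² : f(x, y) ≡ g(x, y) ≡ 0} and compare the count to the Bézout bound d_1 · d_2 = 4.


Common zeros: {(1, 5), (4, 6)}; count = 2; Bézout bound = 4.

deg(f) = 2, deg(g) = 2, so Bézout bound = 4.
Scan x ∈ F_7. For each x, list the y ∈ F_7 with f(x, y) ≡ 0 and those with g(x, y) ≡ 0 (mod 7); the common zeros in that column are the intersection.
  x = 0: f ≡ 0 at y ∈ {5}; g ≡ 0 at y ∈ {6}; common: ∅.
  x = 1: f ≡ 0 at y ∈ {2, 5}; g ≡ 0 at y ∈ {5}; common: {5}.
  x = 2: f ≡ 0 at y ∈ ∅; g ≡ 0 at y ∈ {1}; common: ∅.
  x = 3: f ≡ 0 at y ∈ {2, 6}; g ≡ 0 at y ∈ ∅; common: ∅.
  x = 4: f ≡ 0 at y ∈ {6}; g ≡ 0 at y ∈ {6}; common: {6}.
  x = 5: f ≡ 0 at y ∈ ∅; g ≡ 0 at y ∈ {2}; common: ∅.
  x = 6: f ≡ 0 at y ∈ ∅; g ≡ 0 at y ∈ {1}; common: ∅.
Collecting: common zeros = {(1, 5), (4, 6)}, so the count is 2.
Comparison with the Bézout bound: 2 ≤ 4 = deg(f)·deg(g), as expected for curves with no common component (the affine F_7-count falls short of the bound because intersections may lie at infinity, over extension fields, or carry multiplicity).


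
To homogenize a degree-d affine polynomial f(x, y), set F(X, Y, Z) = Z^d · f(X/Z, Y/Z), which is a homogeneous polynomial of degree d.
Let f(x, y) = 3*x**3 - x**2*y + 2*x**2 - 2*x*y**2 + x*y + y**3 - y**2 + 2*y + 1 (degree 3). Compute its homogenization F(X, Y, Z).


F(X, Y, Z) = 3*X**3 - X**2*Y + 2*X**2*Z - 2*X*Y**2 + X*Y*Z + Y**3 - Y**2*Z + 2*Y*Z**2 + Z**3

deg(f) = 3.
Substitute x = X/Z, y = Y/Z into f, then multiply by Z^3.
  monomial 3·x^3·y^0 ↦ 3·X^3·Y^0·Z^0.
  monomial -1·x^2·y^1 ↦ -1·X^2·Y^1·Z^0.
  monomial 2·x^2·y^0 ↦ 2·X^2·Y^0·Z^1.
  monomial -2·x^1·y^2 ↦ -2·X^1·Y^2·Z^0.
  monomial 1·x^1·y^1 ↦ 1·X^1·Y^1·Z^1.
  monomial 1·x^0·y^3 ↦ 1·X^0·Y^3·Z^0.
  monomial -1·x^0·y^2 ↦ -1·X^0·Y^2·Z^1.
  monomial 2·x^0·y^1 ↦ 2·X^0·Y^1·Z^2.
  monomial 1·x^0·y^0 ↦ 1·X^0·Y^0·Z^3.
Collecting: F(X, Y, Z) = 3*X**3 - X**2*Y + 2*X**2*Z - 2*X*Y**2 + X*Y*Z + Y**3 - Y**2*Z + 2*Y*Z**2 + Z**3.


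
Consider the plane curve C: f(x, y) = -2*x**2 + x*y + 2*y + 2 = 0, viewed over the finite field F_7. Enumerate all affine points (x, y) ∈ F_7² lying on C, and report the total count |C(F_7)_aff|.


Affine F_7-points: {(0, 6), (1, 0), (2, 5), (3, 6), (4, 5), (6, 0)}; count = 6.

For each of the 49 pairs (x, y) ∈ F_7², evaluate f(x, y) mod 7. Record the zeros.
  x = 0: [0↦2, 1↦4, 2↦6, 3↦1, 4↦3, 5↦5, 6↦0]  zeros at y ∈ {6}
  x = 1: [0↦0, 1↦3, 2↦6, 3↦2, 4↦5, 5↦1, 6↦4]  zeros at y ∈ {0}
  x = 2: [0↦1, 1↦5, 2↦2, 3↦6, 4↦3, 5↦0, 6↦4]  zeros at y ∈ {5}
  x = 3: [0↦5, 1↦3, 2↦1, 3↦6, 4↦4, 5↦2, 6↦0]  zeros at y ∈ {6}
  x = 4: [0↦5, 1↦4, 2↦3, 3↦2, 4↦1, 5↦0, 6↦6]  zeros at y ∈ {5}
  x = 5: [0↦1, 1↦1, 2↦1, 3↦1, 4↦1, 5↦1, 6↦1]  zeros at y ∈ ∅
  x = 6: [0↦0, 1↦1, 2↦2, 3↦3, 4↦4, 5↦5, 6↦6]  zeros at y ∈ {0}
Collecting zeros: affine points = {(0, 6), (1, 0), (2, 5), (3, 6), (4, 5), (6, 0)}.
Total count |C(F_7)_aff| = 6.


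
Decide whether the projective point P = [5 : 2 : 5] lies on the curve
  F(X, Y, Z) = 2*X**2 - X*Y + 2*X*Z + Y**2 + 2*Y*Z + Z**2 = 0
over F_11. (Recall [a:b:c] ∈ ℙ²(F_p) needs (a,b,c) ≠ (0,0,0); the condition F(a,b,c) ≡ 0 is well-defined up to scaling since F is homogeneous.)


F(5,2,5) ≡ 7 (mod 11); P is NOT on the curve.

Evaluate F(5, 2, 5) term-by-term (mod 11).
  2*X**2 ↦ 2·25·1·1 = 50
  -X*Y ↦ -1·5·2·1 = -10
  2*X*Z ↦ 2·5·1·5 = 50
  Y**2 ↦ 1·1·4·1 = 4
  2*Y*Z ↦ 2·1·2·5 = 20
  Z**2 ↦ 1·1·1·25 = 25
Sum: F(5, 2, 5) = (50) + (-10) + (50) + (4) + (20) + (25) = 139.
Reducing mod 11: 139 ≡ 7 (mod 11).
Since F(a, b, c) ≡ 7 ≠ 0 (mod 11), P does NOT lie on the curve.


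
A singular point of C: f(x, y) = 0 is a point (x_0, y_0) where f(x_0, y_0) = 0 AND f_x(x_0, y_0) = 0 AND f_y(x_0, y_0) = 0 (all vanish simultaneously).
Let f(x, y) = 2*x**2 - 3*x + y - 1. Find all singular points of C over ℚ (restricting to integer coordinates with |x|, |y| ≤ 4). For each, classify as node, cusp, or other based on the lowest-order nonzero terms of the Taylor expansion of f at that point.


No singular points in the scanned grid; C is smooth there.

Compute partial derivatives:
  f_x = 4*x - 3.
  f_y = 1.
f_y = 1 is a nonzero constant, so f_y never vanishes: no point (x, y) can satisfy f = f_x = f_y = 0. In particular no (x, y) ∈ {−4, ..., 4}² is singular; the curve is smooth.


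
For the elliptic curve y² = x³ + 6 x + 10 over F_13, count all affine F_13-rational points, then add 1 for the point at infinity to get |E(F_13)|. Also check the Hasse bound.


Affine points = {(0, 6), (0, 7), (1, 2), (1, 11), (2, 2), (2, 11), (3, 4), (3, 9), (5, 3), (5, 10), (9, 0), (10, 2), (10, 11), (11, 4), (11, 9), (12, 4), (12, 9)}; affine count = 17; |E(F_13)| = 18.

Discriminant check: Δ ∝ 4a³ + 27b² = 4·6³ + 27·10² = 4·216 + 27·100 ≡ 2 (mod 13). Nonzero ⇒ E is nonsingular.
For each x ∈ F_13, compute rhs = x³ + 6·x + 10 mod 13, then count y ∈ F_13 with y² ≡ rhs.
  x = 0: rhs = 10, matching y values: 6, 7 (2 points).
  x = 1: rhs = 4, matching y values: 2, 11 (2 points).
  x = 2: rhs = 4, matching y values: 2, 11 (2 points).
  x = 3: rhs = 3, matching y values: 4, 9 (2 points).
  x = 4: rhs = 7, matching y values: none (0 points).
  x = 5: rhs = 9, matching y values: 3, 10 (2 points).
  x = 6: rhs = 2, matching y values: none (0 points).
  x = 7: rhs = 5, matching y values: none (0 points).
  x = 8: rhs = 11, matching y values: none (0 points).
  x = 9: rhs = 0, matching y values: 0 (1 points).
  x = 10: rhs = 4, matching y values: 2, 11 (2 points).
  x = 11: rhs = 3, matching y values: 4, 9 (2 points).
  x = 12: rhs = 3, matching y values: 4, 9 (2 points).
Total affine count: 17.
Full point count |E(F_13)| = 17 + 1 = 18.
Hasse bound: |18 − (13+1)| = |4| = 4 ≤ 2√13 ≈ 7.2111 ✓.


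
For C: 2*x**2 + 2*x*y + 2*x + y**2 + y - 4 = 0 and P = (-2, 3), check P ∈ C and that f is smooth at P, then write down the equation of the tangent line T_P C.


Tangent line at P: 3*y - 9 = 0.

Step 1: f(-2, 3) = 0, so P lies on C.
Step 2: partial derivatives
  f_x(x, y) = 4*x + 2*y + 2, f_y(x, y) = 2*x + 2*y + 1.
  f_x(P) = 0, f_y(P) = 3 (gradient nonzero, so P is smooth).
Step 3: tangent line at P: 0·(x − -2) + 3·(y − 3) = 0.
Expanding: 3*y - 9 = 0.


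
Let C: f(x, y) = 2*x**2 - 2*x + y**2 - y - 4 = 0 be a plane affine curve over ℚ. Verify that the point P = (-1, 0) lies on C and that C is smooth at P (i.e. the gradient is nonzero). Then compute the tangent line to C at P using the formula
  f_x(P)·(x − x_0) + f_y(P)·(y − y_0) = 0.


Tangent line at P: -6*x - y - 6 = 0.

Step 1: f(-1, 0) = 0, so P lies on C.
Step 2: partial derivatives
  f_x(x, y) = 4*x - 2, f_y(x, y) = 2*y - 1.
  f_x(P) = -6, f_y(P) = -1 (gradient nonzero, so P is smooth).
Step 3: tangent line at P: -6·(x − -1) + -1·(y − 0) = 0.
Expanding: -6*x - y - 6 = 0.


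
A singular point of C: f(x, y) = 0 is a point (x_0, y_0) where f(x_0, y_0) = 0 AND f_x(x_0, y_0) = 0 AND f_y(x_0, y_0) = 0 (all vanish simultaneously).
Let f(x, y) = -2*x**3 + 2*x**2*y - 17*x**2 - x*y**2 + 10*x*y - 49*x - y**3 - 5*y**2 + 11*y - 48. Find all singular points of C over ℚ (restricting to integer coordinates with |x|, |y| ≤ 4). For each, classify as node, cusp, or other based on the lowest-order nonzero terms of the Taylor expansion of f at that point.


Singular points: {(-3, -1)}; classification: node.

Compute partial derivatives:
  f_x = -6*x**2 + 4*x*y - 34*x - y**2 + 10*y - 49.
  f_y = 2*x**2 - 2*x*y + 10*x - 3*y**2 - 10*y + 11.
Scan x_0 ∈ {−4, ..., 4}. For each x_0, f_y(x_0, y) is a polynomial in y; find its integer roots y ∈ {−4, ..., 4}, then test f_x and f at those candidates.
  x = -4: f_y(-4, y) = -3*y**2 - 2*y + 3; no integer root y with |y| ≤ 4.
  x = -3: f_y(-3, y) = -3*y**2 - 4*y - 1; vanishes at y ∈ {-1}. (-3, -1): f_x = 0, f = 0 — SINGULAR.
  x = -2: f_y(-2, y) = -3*y**2 - 6*y - 1; no integer root y with |y| ≤ 4.
  x = -1: f_y(-1, y) = -3*y**2 - 8*y + 3; vanishes at y ∈ {-3}. (-1, -3): f_x = -48 ≠ 0.
  x = 0: f_y(0, y) = -3*y**2 - 10*y + 11; no integer root y with |y| ≤ 4.
  x = 1: f_y(1, y) = -3*y**2 - 12*y + 23; no integer root y with |y| ≤ 4.
  x = 2: f_y(2, y) = -3*y**2 - 14*y + 39; no integer root y with |y| ≤ 4.
  x = 3: f_y(3, y) = -3*y**2 - 16*y + 59; no integer root y with |y| ≤ 4.
  x = 4: f_y(4, y) = -3*y**2 - 18*y + 83; no integer root y with |y| ≤ 4.
Only singular point on the grid: (-3, -1).
Classify: substitute x = -3 + u, y = -1 + v and expand: f = -2*u**3 + 2*u**2*v - u**2 - u*v**2 - v**3 + v**2.
No constant or linear terms (consistent with a singular point). Quadratic part: -u**2 + v**2. Cubic part: -2*u**3 + 2*u**2*v - u*v**2 - v**3.
The quadratic part v**2 - u**2 = (v − u)(v + u) splits into two distinct linear factors, so there are two distinct tangent lines y − -1 = ±(x − -3) — this is a node (ordinary double point).
Classification: node.


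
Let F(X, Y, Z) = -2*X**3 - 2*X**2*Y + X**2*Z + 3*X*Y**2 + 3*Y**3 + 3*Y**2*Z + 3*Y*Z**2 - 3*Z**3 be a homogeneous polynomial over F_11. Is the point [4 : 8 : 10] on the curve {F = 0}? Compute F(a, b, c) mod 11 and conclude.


F(4,8,10) ≡ 1 (mod 11); P is NOT on the curve.

Evaluate F(4, 8, 10) term-by-term (mod 11).
  -2*X**3 ↦ -2·64·1·1 = -128
  -2*X**2*Y ↦ -2·16·8·1 = -256
  X**2*Z ↦ 1·16·1·10 = 160
  3*X*Y**2 ↦ 3·4·64·1 = 768
  3*Y**3 ↦ 3·1·512·1 = 1536
  3*Y**2*Z ↦ 3·1·64·10 = 1920
  3*Y*Z**2 ↦ 3·1·8·100 = 2400
  -3*Z**3 ↦ -3·1·1·1000 = -3000
Sum: F(4, 8, 10) = (-128) + (-256) + (160) + (768) + (1536) + (1920) + (2400) + (-3000) = 3400.
Reducing mod 11: 3400 ≡ 1 (mod 11).
Since F(a, b, c) ≡ 1 ≠ 0 (mod 11), P does NOT lie on the curve.


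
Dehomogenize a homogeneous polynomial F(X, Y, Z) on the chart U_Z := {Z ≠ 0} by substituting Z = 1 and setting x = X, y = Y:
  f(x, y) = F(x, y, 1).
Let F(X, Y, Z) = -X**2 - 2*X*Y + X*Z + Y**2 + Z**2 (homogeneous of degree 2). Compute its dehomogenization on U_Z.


f(x, y) = -x**2 - 2*x*y + x + y**2 + 1

On U_Z we set Z = 1. Each monomial c·X^i·Y^j·Z^k in F becomes c·x^i·y^j·1^k = c·x^i·y^j.
Substituting Z = 1: F(X, Y, 1) = -x**2 - 2*x*y + x + y**2 + 1.
Note: deg(f) ≤ deg(F) = 2; strict inequality happens when F is divisible by Z (lost terms).


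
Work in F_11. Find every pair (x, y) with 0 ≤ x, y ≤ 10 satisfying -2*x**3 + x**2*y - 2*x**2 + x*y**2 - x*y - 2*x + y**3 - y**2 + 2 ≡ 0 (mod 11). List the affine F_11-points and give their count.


Affine F_11-points: {(0, 10), (1, 5), (2, 1), (3, 4), (3, 7), (3, 9), (4, 10), (5, 0), (6, 3), (8, 0), (8, 7), (8, 8), (9, 2), (10, 4)}; count = 14.

For each of the 121 pairs (x, y) ∈ F_11², evaluate f(x, y) mod 11. Record the zeros.
  x = 0: [0↦2, 1↦2, 2↦6, 3↦9, 4↦6, 5↦3, 6↦6, 7↦10, 8↦10, 9↦1, 10↦0]  zeros at y ∈ {10}
  x = 1: [0↦7, 1↦8, 2↦4, 3↦1, 4↦5, 5↦0, 6↦3, 7↦9, 8↦2, 9↦10, 10↦6]  zeros at y ∈ {5}
  x = 2: [0↦7, 1↦0, 2↦1, 3↦5, 4↦7, 5↦2, 6↦7, 7↦6, 8↦5, 9↦10, 10↦5]  zeros at y ∈ {1}
  x = 3: [0↦1, 1↦10, 2↦7, 3↦9, 4↦0, 5↦8, 6↦6, 7↦0, 8↦7, 9↦0, 10↦7]  zeros at y ∈ {4, 7, 9}
  x = 4: [0↦10, 1↦4, 2↦10, 3↦1, 4↦5, 5↦6, 6↦10, 7↦1, 8↦7, 9↦1, 10↦0]  zeros at y ∈ {10}
  x = 5: [0↦0, 1↦3, 2↦9, 3↦2, 4↦10, 5↦6, 6↦7, 7↦8, 8↦4, 9↦1, 10↦5]  zeros at y ∈ {0}
  x = 6: [0↦3, 1↦6, 2↦3, 3↦0, 4↦3, 5↦7, 6↦7, 7↦9, 8↦8, 9↦10, 10↦10]  zeros at y ∈ {3}
  x = 7: [0↦7, 1↦1, 2↦2, 3↦5, 4↦5, 5↦8, 6↦9, 7↦3, 8↦7, 9↦5, 10↦3]  zeros at y ∈ ∅
  x = 8: [0↦0, 1↦9, 2↦5, 3↦5, 4↦4, 5↦8, 6↦1, 7↦0, 8↦0, 9↦7, 10↦5]  zeros at y ∈ {0, 7, 8}
  x = 9: [0↦3, 1↦7, 2↦0, 3↦10, 4↦10, 5↦6, 6↦4, 7↦10, 8↦8, 9↦4, 10↦4]  zeros at y ∈ {2}
  x = 10: [0↦4, 1↦5, 2↦8, 3↦8, 4↦0, 5↦1, 6↦6, 7↦10, 8↦8, 9↦6, 10↦10]  zeros at y ∈ {4}
Collecting zeros: affine points = {(0, 10), (1, 5), (2, 1), (3, 4), (3, 7), (3, 9), (4, 10), (5, 0), (6, 3), (8, 0), (8, 7), (8, 8), (9, 2), (10, 4)}.
Total count |C(F_11)_aff| = 14.


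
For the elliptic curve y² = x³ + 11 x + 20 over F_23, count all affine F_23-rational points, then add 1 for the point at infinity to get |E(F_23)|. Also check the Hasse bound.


Affine points = {(1, 3), (1, 20), (2, 2), (2, 21), (4, 6), (4, 17), (5, 4), (5, 19), (6, 7), (6, 16), (7, 7), (7, 16), (10, 7), (10, 16), (11, 0), (15, 8), (15, 15), (18, 1), (18, 22), (19, 2), (19, 21), (20, 11), (20, 12), (21, 6), (21, 17), (22, 10), (22, 13)}; affine count = 27; |E(F_23)| = 28.

Discriminant check: Δ ∝ 4a³ + 27b² = 4·11³ + 27·20² = 4·1331 + 27·400 ≡ 1 (mod 23). Nonzero ⇒ E is nonsingular.
For each x ∈ F_23, compute rhs = x³ + 11·x + 20 mod 23, then count y ∈ F_23 with y² ≡ rhs.
  x = 0: rhs = 20, matching y values: none (0 points).
  x = 1: rhs = 9, matching y values: 3, 20 (2 points).
  x = 2: rhs = 4, matching y values: 2, 21 (2 points).
  x = 3: rhs = 11, matching y values: none (0 points).
  x = 4: rhs = 13, matching y values: 6, 17 (2 points).
  x = 5: rhs = 16, matching y values: 4, 19 (2 points).
  x = 6: rhs = 3, matching y values: 7, 16 (2 points).
  x = 7: rhs = 3, matching y values: 7, 16 (2 points).
  x = 8: rhs = 22, matching y values: none (0 points).
  x = 9: rhs = 20, matching y values: none (0 points).
  x = 10: rhs = 3, matching y values: 7, 16 (2 points).
  x = 11: rhs = 0, matching y values: 0 (1 points).
  x = 12: rhs = 17, matching y values: none (0 points).
  x = 13: rhs = 14, matching y values: none (0 points).
  x = 14: rhs = 20, matching y values: none (0 points).
  x = 15: rhs = 18, matching y values: 8, 15 (2 points).
  x = 16: rhs = 14, matching y values: none (0 points).
  x = 17: rhs = 14, matching y values: none (0 points).
  x = 18: rhs = 1, matching y values: 1, 22 (2 points).
  x = 19: rhs = 4, matching y values: 2, 21 (2 points).
  x = 20: rhs = 6, matching y values: 11, 12 (2 points).
  x = 21: rhs = 13, matching y values: 6, 17 (2 points).
  x = 22: rhs = 8, matching y values: 10, 13 (2 points).
Total affine count: 27.
Full point count |E(F_23)| = 27 + 1 = 28.
Hasse bound: |28 − (23+1)| = |4| = 4 ≤ 2√23 ≈ 9.5917 ✓.


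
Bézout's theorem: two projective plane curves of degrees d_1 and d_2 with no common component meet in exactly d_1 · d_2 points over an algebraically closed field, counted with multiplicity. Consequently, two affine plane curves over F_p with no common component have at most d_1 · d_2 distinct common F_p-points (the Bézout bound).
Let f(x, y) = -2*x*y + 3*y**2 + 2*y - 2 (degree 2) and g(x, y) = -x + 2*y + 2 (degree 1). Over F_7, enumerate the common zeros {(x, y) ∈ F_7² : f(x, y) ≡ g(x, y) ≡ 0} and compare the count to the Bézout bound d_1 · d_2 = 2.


Common zeros: ∅; count = 0; Bézout bound = 2.

deg(f) = 2, deg(g) = 1, so Bézout bound = 2.
Scan x ∈ F_7. For each x, list the y ∈ F_7 with f(x, y) ≡ 0 and those with g(x, y) ≡ 0 (mod 7); the common zeros in that column are the intersection.
  x = 0: f ≡ 0 at y ∈ {2}; g ≡ 0 at y ∈ {6}; common: ∅.
  x = 1: f ≡ 0 at y ∈ ∅; g ≡ 0 at y ∈ {3}; common: ∅.
  x = 2: f ≡ 0 at y ∈ {5}; g ≡ 0 at y ∈ {0}; common: ∅.
  x = 3: f ≡ 0 at y ∈ ∅; g ≡ 0 at y ∈ {4}; common: ∅.
  x = 4: f ≡ 0 at y ∈ {3, 6}; g ≡ 0 at y ∈ {1}; common: ∅.
  x = 5: f ≡ 0 at y ∈ {1, 4}; g ≡ 0 at y ∈ {5}; common: ∅.
  x = 6: f ≡ 0 at y ∈ ∅; g ≡ 0 at y ∈ {2}; common: ∅.
Collecting: common zeros = ∅, so the count is 0.
Comparison with the Bézout bound: 0 ≤ 2 = deg(f)·deg(g), as expected for curves with no common component (the affine F_7-count falls short of the bound because intersections may lie at infinity, over extension fields, or carry multiplicity).


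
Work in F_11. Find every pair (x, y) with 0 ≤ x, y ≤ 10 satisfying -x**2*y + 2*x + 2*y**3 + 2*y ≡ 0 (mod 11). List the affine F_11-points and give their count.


Affine F_11-points: {(0, 0), (1, 6), (1, 8), (2, 8), (3, 6), (3, 10), (5, 1), (6, 10), (8, 1), (8, 5), (9, 3), (10, 3), (10, 5)}; count = 13.

For each of the 121 pairs (x, y) ∈ F_11², evaluate f(x, y) mod 11. Record the zeros.
  x = 0: [0↦0, 1↦4, 2↦9, 3↦5, 4↦4, 5↦7, 6↦4, 7↦7, 8↦6, 9↦2, 10↦7]  zeros at y ∈ {0}
  x = 1: [0↦2, 1↦5, 2↦9, 3↦4, 4↦2, 5↦4, 6↦0, 7↦2, 8↦0, 9↦6, 10↦10]  zeros at y ∈ {6, 8}
  x = 2: [0↦4, 1↦4, 2↦5, 3↦8, 4↦3, 5↦2, 6↦6, 7↦5, 8↦0, 9↦3, 10↦4]  zeros at y ∈ {8}
  x = 3: [0↦6, 1↦1, 2↦8, 3↦6, 4↦7, 5↦1, 6↦0, 7↦5, 8↦6, 9↦4, 10↦0]  zeros at y ∈ {6, 10}
  x = 4: [0↦8, 1↦7, 2↦7, 3↦9, 4↦3, 5↦1, 6↦4, 7↦2, 8↦7, 9↦9, 10↦9]  zeros at y ∈ ∅
  x = 5: [0↦10, 1↦0, 2↦2, 3↦6, 4↦2, 5↦2, 6↦7, 7↦7, 8↦3, 9↦7, 10↦9]  zeros at y ∈ {1}
  x = 6: [0↦1, 1↦2, 2↦4, 3↦8, 4↦4, 5↦4, 6↦9, 7↦9, 8↦5, 9↦9, 10↦0]  zeros at y ∈ {10}
  x = 7: [0↦3, 1↦2, 2↦2, 3↦4, 4↦9, 5↦7, 6↦10, 7↦8, 8↦2, 9↦4, 10↦4]  zeros at y ∈ ∅
  x = 8: [0↦5, 1↦0, 2↦7, 3↦5, 4↦6, 5↦0, 6↦10, 7↦4, 8↦5, 9↦3, 10↦10]  zeros at y ∈ {1, 5}
  x = 9: [0↦7, 1↦7, 2↦8, 3↦0, 4↦6, 5↦5, 6↦9, 7↦8, 8↦3, 9↦6, 10↦7]  zeros at y ∈ {3}
  x = 10: [0↦9, 1↦1, 2↦5, 3↦0, 4↦9, 5↦0, 6↦7, 7↦9, 8↦7, 9↦2, 10↦6]  zeros at y ∈ {3, 5}
Collecting zeros: affine points = {(0, 0), (1, 6), (1, 8), (2, 8), (3, 6), (3, 10), (5, 1), (6, 10), (8, 1), (8, 5), (9, 3), (10, 3), (10, 5)}.
Total count |C(F_11)_aff| = 13.


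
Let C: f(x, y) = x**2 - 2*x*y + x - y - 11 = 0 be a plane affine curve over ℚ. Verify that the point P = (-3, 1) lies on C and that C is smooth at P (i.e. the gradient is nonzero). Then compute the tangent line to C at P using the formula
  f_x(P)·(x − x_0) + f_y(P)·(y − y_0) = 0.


Tangent line at P: -7*x + 5*y - 26 = 0.

Step 1: f(-3, 1) = 0, so P lies on C.
Step 2: partial derivatives
  f_x(x, y) = 2*x - 2*y + 1, f_y(x, y) = -2*x - 1.
  f_x(P) = -7, f_y(P) = 5 (gradient nonzero, so P is smooth).
Step 3: tangent line at P: -7·(x − -3) + 5·(y − 1) = 0.
Expanding: -7*x + 5*y - 26 = 0.


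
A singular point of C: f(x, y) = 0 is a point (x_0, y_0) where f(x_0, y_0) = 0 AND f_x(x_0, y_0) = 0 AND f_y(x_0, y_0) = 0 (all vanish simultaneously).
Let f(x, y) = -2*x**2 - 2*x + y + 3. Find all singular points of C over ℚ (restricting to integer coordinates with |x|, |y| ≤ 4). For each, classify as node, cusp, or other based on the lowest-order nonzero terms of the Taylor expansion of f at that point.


No singular points in the scanned grid; C is smooth there.

Compute partial derivatives:
  f_x = -4*x - 2.
  f_y = 1.
f_y = 1 is a nonzero constant, so f_y never vanishes: no point (x, y) can satisfy f = f_x = f_y = 0. In particular no (x, y) ∈ {−4, ..., 4}² is singular; the curve is smooth.


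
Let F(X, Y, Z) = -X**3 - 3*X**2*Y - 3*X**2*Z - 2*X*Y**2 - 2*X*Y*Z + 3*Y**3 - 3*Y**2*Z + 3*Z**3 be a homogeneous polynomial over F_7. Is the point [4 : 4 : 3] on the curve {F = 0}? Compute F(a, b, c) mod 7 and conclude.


F(4,4,3) ≡ 2 (mod 7); P is NOT on the curve.

Evaluate F(4, 4, 3) term-by-term (mod 7).
  -X**3 ↦ -1·64·1·1 = -64
  -3*X**2*Y ↦ -3·16·4·1 = -192
  -3*X**2*Z ↦ -3·16·1·3 = -144
  -2*X*Y**2 ↦ -2·4·16·1 = -128
  -2*X*Y*Z ↦ -2·4·4·3 = -96
  3*Y**3 ↦ 3·1·64·1 = 192
  -3*Y**2*Z ↦ -3·1·16·3 = -144
  3*Z**3 ↦ 3·1·1·27 = 81
Sum: F(4, 4, 3) = (-64) + (-192) + (-144) + (-128) + (-96) + (192) + (-144) + (81) = -495.
Reducing mod 7: -495 ≡ 2 (mod 7).
Since F(a, b, c) ≡ 2 ≠ 0 (mod 7), P does NOT lie on the curve.


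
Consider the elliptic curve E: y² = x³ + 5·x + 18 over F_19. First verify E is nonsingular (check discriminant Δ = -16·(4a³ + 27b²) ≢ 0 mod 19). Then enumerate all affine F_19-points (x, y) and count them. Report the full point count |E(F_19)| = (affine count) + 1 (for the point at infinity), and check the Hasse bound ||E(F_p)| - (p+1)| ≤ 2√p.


Affine points = {(1, 9), (1, 10), (2, 6), (2, 13), (4, 8), (4, 11), (5, 4), (5, 15), (6, 6), (6, 13), (7, 4), (7, 15), (8, 0), (10, 2), (10, 17), (11, 6), (11, 13), (12, 1), (12, 18), (13, 0), (14, 1), (14, 18), (17, 0)}; affine count = 23; |E(F_19)| = 24.

Discriminant check: Δ ∝ 4a³ + 27b² = 4·5³ + 27·18² = 4·125 + 27·324 ≡ 14 (mod 19). Nonzero ⇒ E is nonsingular.
For each x ∈ F_19, compute rhs = x³ + 5·x + 18 mod 19, then count y ∈ F_19 with y² ≡ rhs.
  x = 0: rhs = 18, matching y values: none (0 points).
  x = 1: rhs = 5, matching y values: 9, 10 (2 points).
  x = 2: rhs = 17, matching y values: 6, 13 (2 points).
  x = 3: rhs = 3, matching y values: none (0 points).
  x = 4: rhs = 7, matching y values: 8, 11 (2 points).
  x = 5: rhs = 16, matching y values: 4, 15 (2 points).
  x = 6: rhs = 17, matching y values: 6, 13 (2 points).
  x = 7: rhs = 16, matching y values: 4, 15 (2 points).
  x = 8: rhs = 0, matching y values: 0 (1 points).
  x = 9: rhs = 13, matching y values: none (0 points).
  x = 10: rhs = 4, matching y values: 2, 17 (2 points).
  x = 11: rhs = 17, matching y values: 6, 13 (2 points).
  x = 12: rhs = 1, matching y values: 1, 18 (2 points).
  x = 13: rhs = 0, matching y values: 0 (1 points).
  x = 14: rhs = 1, matching y values: 1, 18 (2 points).
  x = 15: rhs = 10, matching y values: none (0 points).
  x = 16: rhs = 14, matching y values: none (0 points).
  x = 17: rhs = 0, matching y values: 0 (1 points).
  x = 18: rhs = 12, matching y values: none (0 points).
Total affine count: 23.
Full point count |E(F_19)| = 23 + 1 = 24.
Hasse bound: |24 − (19+1)| = |4| = 4 ≤ 2√19 ≈ 8.7178 ✓.


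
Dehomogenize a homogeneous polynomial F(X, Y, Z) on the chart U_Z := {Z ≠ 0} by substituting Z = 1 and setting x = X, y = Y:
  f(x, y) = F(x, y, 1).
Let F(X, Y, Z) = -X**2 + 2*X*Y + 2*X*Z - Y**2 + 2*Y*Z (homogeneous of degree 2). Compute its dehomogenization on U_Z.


f(x, y) = -x**2 + 2*x*y + 2*x - y**2 + 2*y

On U_Z we set Z = 1. Each monomial c·X^i·Y^j·Z^k in F becomes c·x^i·y^j·1^k = c·x^i·y^j.
Substituting Z = 1: F(X, Y, 1) = -x**2 + 2*x*y + 2*x - y**2 + 2*y.
Note: deg(f) ≤ deg(F) = 2; strict inequality happens when F is divisible by Z (lost terms).


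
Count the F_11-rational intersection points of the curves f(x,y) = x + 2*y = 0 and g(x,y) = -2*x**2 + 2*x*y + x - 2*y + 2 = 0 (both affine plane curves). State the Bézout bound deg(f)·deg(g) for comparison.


Common zeros: ∅; count = 0; Bézout bound = 2.

deg(f) = 1, deg(g) = 2, so Bézout bound = 2.
Scan x ∈ F_11. For each x, list the y ∈ F_11 with f(x, y) ≡ 0 and those with g(x, y) ≡ 0 (mod 11); the common zeros in that column are the intersection.
  x = 0: f ≡ 0 at y ∈ {0}; g ≡ 0 at y ∈ {1}; common: ∅.
  x = 1: f ≡ 0 at y ∈ {5}; g ≡ 0 at y ∈ ∅; common: ∅.
  x = 2: f ≡ 0 at y ∈ {10}; g ≡ 0 at y ∈ {2}; common: ∅.
  x = 3: f ≡ 0 at y ∈ {4}; g ≡ 0 at y ∈ {6}; common: ∅.
  x = 4: f ≡ 0 at y ∈ {9}; g ≡ 0 at y ∈ {8}; common: ∅.
  x = 5: f ≡ 0 at y ∈ {3}; g ≡ 0 at y ∈ {4}; common: ∅.
  x = 6: f ≡ 0 at y ∈ {8}; g ≡ 0 at y ∈ {2}; common: ∅.
  x = 7: f ≡ 0 at y ∈ {2}; g ≡ 0 at y ∈ {1}; common: ∅.
  x = 8: f ≡ 0 at y ∈ {7}; g ≡ 0 at y ∈ {10}; common: ∅.
  x = 9: f ≡ 0 at y ∈ {1}; g ≡ 0 at y ∈ {6}; common: ∅.
  x = 10: f ≡ 0 at y ∈ {6}; g ≡ 0 at y ∈ {8}; common: ∅.
Collecting: common zeros = ∅, so the count is 0.
Comparison with the Bézout bound: 0 ≤ 2 = deg(f)·deg(g), as expected for curves with no common component (the affine F_11-count falls short of the bound because intersections may lie at infinity, over extension fields, or carry multiplicity).


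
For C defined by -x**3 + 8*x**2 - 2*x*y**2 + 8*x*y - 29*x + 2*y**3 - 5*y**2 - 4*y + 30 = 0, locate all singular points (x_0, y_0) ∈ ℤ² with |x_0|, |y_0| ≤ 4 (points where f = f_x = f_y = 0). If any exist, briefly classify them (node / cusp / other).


Singular points: {(3, 2)}; classification: node.

Compute partial derivatives:
  f_x = -3*x**2 + 16*x - 2*y**2 + 8*y - 29.
  f_y = -4*x*y + 8*x + 6*y**2 - 10*y - 4.
Scan x_0 ∈ {−4, ..., 4}. For each x_0, f_y(x_0, y) is a polynomial in y; find its integer roots y ∈ {−4, ..., 4}, then test f_x and f at those candidates.
  x = -4: f_y(-4, y) = 6*y**2 + 6*y - 36; vanishes at y ∈ {-3, 2}. (-4, -3): f_x = -183 ≠ 0; (-4, 2): f_x = -133 ≠ 0.
  x = -3: f_y(-3, y) = 6*y**2 + 2*y - 28; vanishes at y ∈ {2}. (-3, 2): f_x = -96 ≠ 0.
  x = -2: f_y(-2, y) = 6*y**2 - 2*y - 20; vanishes at y ∈ {2}. (-2, 2): f_x = -65 ≠ 0.
  x = -1: f_y(-1, y) = 6*y**2 - 6*y - 12; vanishes at y ∈ {-1, 2}. (-1, -1): f_x = -58 ≠ 0; (-1, 2): f_x = -40 ≠ 0.
  x = 0: f_y(0, y) = 6*y**2 - 10*y - 4; vanishes at y ∈ {2}. (0, 2): f_x = -21 ≠ 0.
  x = 1: f_y(1, y) = 6*y**2 - 14*y + 4; vanishes at y ∈ {2}. (1, 2): f_x = -8 ≠ 0.
  x = 2: f_y(2, y) = 6*y**2 - 18*y + 12; vanishes at y ∈ {1, 2}. (2, 1): f_x = -3 ≠ 0; (2, 2): f_x = -1 ≠ 0.
  x = 3: f_y(3, y) = 6*y**2 - 22*y + 20; vanishes at y ∈ {2}. (3, 2): f_x = 0, f = 0 — SINGULAR.
  x = 4: f_y(4, y) = 6*y**2 - 26*y + 28; vanishes at y ∈ {2}. (4, 2): f_x = -5 ≠ 0.
Only singular point on the grid: (3, 2).
Classify: substitute x = 3 + u, y = 2 + v and expand: f = -u**3 - u**2 - 2*u*v**2 + 2*v**3 + v**2.
No constant or linear terms (consistent with a singular point). Quadratic part: -u**2 + v**2. Cubic part: -u**3 - 2*u*v**2 + 2*v**3.
The quadratic part v**2 - u**2 = (v − u)(v + u) splits into two distinct linear factors, so there are two distinct tangent lines y − 2 = ±(x − 3) — this is a node (ordinary double point).
Classification: node.


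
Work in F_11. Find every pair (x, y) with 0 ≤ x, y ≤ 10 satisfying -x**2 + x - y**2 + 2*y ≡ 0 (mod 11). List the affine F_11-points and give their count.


Affine F_11-points: {(0, 0), (0, 2), (1, 0), (1, 2), (4, 1), (5, 6), (5, 7), (6, 3), (6, 10), (7, 6), (7, 7), (8, 1)}; count = 12.

For each of the 121 pairs (x, y) ∈ F_11², evaluate f(x, y) mod 11. Record the zeros.
  x = 0: [0↦0, 1↦1, 2↦0, 3↦8, 4↦3, 5↦7, 6↦9, 7↦9, 8↦7, 9↦3, 10↦8]  zeros at y ∈ {0, 2}
  x = 1: [0↦0, 1↦1, 2↦0, 3↦8, 4↦3, 5↦7, 6↦9, 7↦9, 8↦7, 9↦3, 10↦8]  zeros at y ∈ {0, 2}
  x = 2: [0↦9, 1↦10, 2↦9, 3↦6, 4↦1, 5↦5, 6↦7, 7↦7, 8↦5, 9↦1, 10↦6]  zeros at y ∈ ∅
  x = 3: [0↦5, 1↦6, 2↦5, 3↦2, 4↦8, 5↦1, 6↦3, 7↦3, 8↦1, 9↦8, 10↦2]  zeros at y ∈ ∅
  x = 4: [0↦10, 1↦0, 2↦10, 3↦7, 4↦2, 5↦6, 6↦8, 7↦8, 8↦6, 9↦2, 10↦7]  zeros at y ∈ {1}
  x = 5: [0↦2, 1↦3, 2↦2, 3↦10, 4↦5, 5↦9, 6↦0, 7↦0, 8↦9, 9↦5, 10↦10]  zeros at y ∈ {6, 7}
  x = 6: [0↦3, 1↦4, 2↦3, 3↦0, 4↦6, 5↦10, 6↦1, 7↦1, 8↦10, 9↦6, 10↦0]  zeros at y ∈ {3, 10}
  x = 7: [0↦2, 1↦3, 2↦2, 3↦10, 4↦5, 5↦9, 6↦0, 7↦0, 8↦9, 9↦5, 10↦10]  zeros at y ∈ {6, 7}
  x = 8: [0↦10, 1↦0, 2↦10, 3↦7, 4↦2, 5↦6, 6↦8, 7↦8, 8↦6, 9↦2, 10↦7]  zeros at y ∈ {1}
  x = 9: [0↦5, 1↦6, 2↦5, 3↦2, 4↦8, 5↦1, 6↦3, 7↦3, 8↦1, 9↦8, 10↦2]  zeros at y ∈ ∅
  x = 10: [0↦9, 1↦10, 2↦9, 3↦6, 4↦1, 5↦5, 6↦7, 7↦7, 8↦5, 9↦1, 10↦6]  zeros at y ∈ ∅
Collecting zeros: affine points = {(0, 0), (0, 2), (1, 0), (1, 2), (4, 1), (5, 6), (5, 7), (6, 3), (6, 10), (7, 6), (7, 7), (8, 1)}.
Total count |C(F_11)_aff| = 12.


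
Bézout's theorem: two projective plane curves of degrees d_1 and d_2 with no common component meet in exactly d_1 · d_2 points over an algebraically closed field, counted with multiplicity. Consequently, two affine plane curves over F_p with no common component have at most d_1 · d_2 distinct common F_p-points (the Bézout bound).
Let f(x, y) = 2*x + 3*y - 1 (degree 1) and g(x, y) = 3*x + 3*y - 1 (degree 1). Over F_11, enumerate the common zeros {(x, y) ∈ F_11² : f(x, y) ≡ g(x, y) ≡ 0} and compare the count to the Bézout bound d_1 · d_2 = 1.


Common zeros: {(0, 4)}; count = 1; Bézout bound = 1.

deg(f) = 1, deg(g) = 1, so Bézout bound = 1.
Scan x ∈ F_11. For each x, list the y ∈ F_11 with f(x, y) ≡ 0 and those with g(x, y) ≡ 0 (mod 11); the common zeros in that column are the intersection.
  x = 0: f ≡ 0 at y ∈ {4}; g ≡ 0 at y ∈ {4}; common: {4}.
  x = 1: f ≡ 0 at y ∈ {7}; g ≡ 0 at y ∈ {3}; common: ∅.
  x = 2: f ≡ 0 at y ∈ {10}; g ≡ 0 at y ∈ {2}; common: ∅.
  x = 3: f ≡ 0 at y ∈ {2}; g ≡ 0 at y ∈ {1}; common: ∅.
  x = 4: f ≡ 0 at y ∈ {5}; g ≡ 0 at y ∈ {0}; common: ∅.
  x = 5: f ≡ 0 at y ∈ {8}; g ≡ 0 at y ∈ {10}; common: ∅.
  x = 6: f ≡ 0 at y ∈ {0}; g ≡ 0 at y ∈ {9}; common: ∅.
  x = 7: f ≡ 0 at y ∈ {3}; g ≡ 0 at y ∈ {8}; common: ∅.
  x = 8: f ≡ 0 at y ∈ {6}; g ≡ 0 at y ∈ {7}; common: ∅.
  x = 9: f ≡ 0 at y ∈ {9}; g ≡ 0 at y ∈ {6}; common: ∅.
  x = 10: f ≡ 0 at y ∈ {1}; g ≡ 0 at y ∈ {5}; common: ∅.
Collecting: common zeros = {(0, 4)}, so the count is 1.
Comparison with the Bézout bound: 1 ≤ 1 = deg(f)·deg(g), as expected for curves with no common component (the bound is attained).


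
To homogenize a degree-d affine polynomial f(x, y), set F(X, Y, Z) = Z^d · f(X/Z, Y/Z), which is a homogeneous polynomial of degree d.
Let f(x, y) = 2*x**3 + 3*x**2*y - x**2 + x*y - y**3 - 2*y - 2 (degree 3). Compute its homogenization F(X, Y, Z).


F(X, Y, Z) = 2*X**3 + 3*X**2*Y - X**2*Z + X*Y*Z - Y**3 - 2*Y*Z**2 - 2*Z**3

deg(f) = 3.
Substitute x = X/Z, y = Y/Z into f, then multiply by Z^3.
  monomial 2·x^3·y^0 ↦ 2·X^3·Y^0·Z^0.
  monomial 3·x^2·y^1 ↦ 3·X^2·Y^1·Z^0.
  monomial -1·x^2·y^0 ↦ -1·X^2·Y^0·Z^1.
  monomial 1·x^1·y^1 ↦ 1·X^1·Y^1·Z^1.
  monomial -1·x^0·y^3 ↦ -1·X^0·Y^3·Z^0.
  monomial -2·x^0·y^1 ↦ -2·X^0·Y^1·Z^2.
  monomial -2·x^0·y^0 ↦ -2·X^0·Y^0·Z^3.
Collecting: F(X, Y, Z) = 2*X**3 + 3*X**2*Y - X**2*Z + X*Y*Z - Y**3 - 2*Y*Z**2 - 2*Z**3.


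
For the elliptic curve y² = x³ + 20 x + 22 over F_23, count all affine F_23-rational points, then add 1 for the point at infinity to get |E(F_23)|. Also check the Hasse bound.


Affine points = {(2, 1), (2, 22), (6, 6), (6, 17), (8, 2), (8, 21), (10, 7), (10, 16), (11, 3), (11, 20), (12, 9), (12, 14), (13, 8), (13, 15), (17, 10), (17, 13), (18, 2), (18, 21), (19, 4), (19, 19), (20, 2), (20, 21), (22, 1), (22, 22)}; affine count = 24; |E(F_23)| = 25.

Discriminant check: Δ ∝ 4a³ + 27b² = 4·20³ + 27·22² = 4·8000 + 27·484 ≡ 11 (mod 23). Nonzero ⇒ E is nonsingular.
For each x ∈ F_23, compute rhs = x³ + 20·x + 22 mod 23, then count y ∈ F_23 with y² ≡ rhs.
  x = 0: rhs = 22, matching y values: none (0 points).
  x = 1: rhs = 20, matching y values: none (0 points).
  x = 2: rhs = 1, matching y values: 1, 22 (2 points).
  x = 3: rhs = 17, matching y values: none (0 points).
  x = 4: rhs = 5, matching y values: none (0 points).
  x = 5: rhs = 17, matching y values: none (0 points).
  x = 6: rhs = 13, matching y values: 6, 17 (2 points).
  x = 7: rhs = 22, matching y values: none (0 points).
  x = 8: rhs = 4, matching y values: 2, 21 (2 points).
  x = 9: rhs = 11, matching y values: none (0 points).
  x = 10: rhs = 3, matching y values: 7, 16 (2 points).
  x = 11: rhs = 9, matching y values: 3, 20 (2 points).
  x = 12: rhs = 12, matching y values: 9, 14 (2 points).
  x = 13: rhs = 18, matching y values: 8, 15 (2 points).
  x = 14: rhs = 10, matching y values: none (0 points).
  x = 15: rhs = 17, matching y values: none (0 points).
  x = 16: rhs = 22, matching y values: none (0 points).
  x = 17: rhs = 8, matching y values: 10, 13 (2 points).
  x = 18: rhs = 4, matching y values: 2, 21 (2 points).
  x = 19: rhs = 16, matching y values: 4, 19 (2 points).
  x = 20: rhs = 4, matching y values: 2, 21 (2 points).
  x = 21: rhs = 20, matching y values: none (0 points).
  x = 22: rhs = 1, matching y values: 1, 22 (2 points).
Total affine count: 24.
Full point count |E(F_23)| = 24 + 1 = 25.
Hasse bound: |25 − (23+1)| = |1| = 1 ≤ 2√23 ≈ 9.5917 ✓.


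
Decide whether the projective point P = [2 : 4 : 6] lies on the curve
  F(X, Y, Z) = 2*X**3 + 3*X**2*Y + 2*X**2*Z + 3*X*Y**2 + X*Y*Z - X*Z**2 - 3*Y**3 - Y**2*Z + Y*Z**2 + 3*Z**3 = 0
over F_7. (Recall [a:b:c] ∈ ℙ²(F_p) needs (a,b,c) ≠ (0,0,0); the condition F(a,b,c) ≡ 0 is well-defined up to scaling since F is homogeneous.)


F(2,4,6) ≡ 2 (mod 7); P is NOT on the curve.

Evaluate F(2, 4, 6) term-by-term (mod 7).
  2*X**3 ↦ 2·8·1·1 = 16
  3*X**2*Y ↦ 3·4·4·1 = 48
  2*X**2*Z ↦ 2·4·1·6 = 48
  3*X*Y**2 ↦ 3·2·16·1 = 96
  X*Y*Z ↦ 1·2·4·6 = 48
  -X*Z**2 ↦ -1·2·1·36 = -72
  -3*Y**3 ↦ -3·1·64·1 = -192
  -Y**2*Z ↦ -1·1·16·6 = -96
  Y*Z**2 ↦ 1·1·4·36 = 144
  3*Z**3 ↦ 3·1·1·216 = 648
Sum: F(2, 4, 6) = (16) + (48) + (48) + (96) + (48) + (-72) + (-192) + (-96) + (144) + (648) = 688.
Reducing mod 7: 688 ≡ 2 (mod 7).
Since F(a, b, c) ≡ 2 ≠ 0 (mod 7), P does NOT lie on the curve.


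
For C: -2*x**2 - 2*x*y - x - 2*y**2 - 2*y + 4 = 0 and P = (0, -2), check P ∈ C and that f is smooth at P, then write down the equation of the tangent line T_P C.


Tangent line at P: 3*x + 6*y + 12 = 0.

Step 1: f(0, -2) = 0, so P lies on C.
Step 2: partial derivatives
  f_x(x, y) = -4*x - 2*y - 1, f_y(x, y) = -2*x - 4*y - 2.
  f_x(P) = 3, f_y(P) = 6 (gradient nonzero, so P is smooth).
Step 3: tangent line at P: 3·(x − 0) + 6·(y − -2) = 0.
Expanding: 3*x + 6*y + 12 = 0.


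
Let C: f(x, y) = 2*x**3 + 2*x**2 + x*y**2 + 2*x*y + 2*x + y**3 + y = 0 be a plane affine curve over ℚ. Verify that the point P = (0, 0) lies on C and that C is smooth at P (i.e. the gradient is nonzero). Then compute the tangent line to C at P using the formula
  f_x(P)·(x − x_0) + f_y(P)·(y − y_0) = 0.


Tangent line at P: 2*x + y = 0.

Step 1: f(0, 0) = 0, so P lies on C.
Step 2: partial derivatives
  f_x(x, y) = 6*x**2 + 4*x + y**2 + 2*y + 2, f_y(x, y) = 2*x*y + 2*x + 3*y**2 + 1.
  f_x(P) = 2, f_y(P) = 1 (gradient nonzero, so P is smooth).
Step 3: tangent line at P: 2·(x − 0) + 1·(y − 0) = 0.
Expanding: 2*x + y = 0.


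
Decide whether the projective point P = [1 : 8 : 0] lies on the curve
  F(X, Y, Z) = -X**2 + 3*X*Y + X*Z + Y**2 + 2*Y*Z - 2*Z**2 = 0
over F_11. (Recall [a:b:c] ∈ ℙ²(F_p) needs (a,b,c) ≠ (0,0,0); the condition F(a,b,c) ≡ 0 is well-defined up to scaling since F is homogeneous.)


F(1,8,0) ≡ 10 (mod 11); P is NOT on the curve.

Evaluate F(1, 8, 0) term-by-term (mod 11).
  -X**2 ↦ -1·1·1·1 = -1
  3*X*Y ↦ 3·1·8·1 = 24
  X*Z ↦ 1·1·1·0 = 0
  Y**2 ↦ 1·1·64·1 = 64
  2*Y*Z ↦ 2·1·8·0 = 0
  -2*Z**2 ↦ -2·1·1·0 = 0
Sum: F(1, 8, 0) = (-1) + (24) + (0) + (64) + (0) + (0) = 87.
Reducing mod 11: 87 ≡ 10 (mod 11).
Since F(a, b, c) ≡ 10 ≠ 0 (mod 11), P does NOT lie on the curve.
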